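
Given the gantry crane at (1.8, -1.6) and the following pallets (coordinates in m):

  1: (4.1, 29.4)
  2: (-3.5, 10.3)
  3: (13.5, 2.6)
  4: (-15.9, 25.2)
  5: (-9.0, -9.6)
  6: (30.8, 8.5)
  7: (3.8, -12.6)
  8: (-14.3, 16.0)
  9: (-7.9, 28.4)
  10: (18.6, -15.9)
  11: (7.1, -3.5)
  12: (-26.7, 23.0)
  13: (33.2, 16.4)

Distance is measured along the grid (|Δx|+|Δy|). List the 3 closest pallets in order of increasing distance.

11, 7, 3

Distances from (1.8, -1.6):
1: 33.3 m
2: 17.2 m
3: 15.9 m
4: 44.5 m
5: 18.8 m
6: 39.1 m
7: 13.0 m
8: 33.7 m
9: 39.7 m
10: 31.1 m
11: 7.2 m
12: 53.1 m
13: 49.4 m
Sorted: 11 (7.2 m) < 7 (13.0 m) < 3 (15.9 m) < 2 (17.2 m) < 5 (18.8 m) < …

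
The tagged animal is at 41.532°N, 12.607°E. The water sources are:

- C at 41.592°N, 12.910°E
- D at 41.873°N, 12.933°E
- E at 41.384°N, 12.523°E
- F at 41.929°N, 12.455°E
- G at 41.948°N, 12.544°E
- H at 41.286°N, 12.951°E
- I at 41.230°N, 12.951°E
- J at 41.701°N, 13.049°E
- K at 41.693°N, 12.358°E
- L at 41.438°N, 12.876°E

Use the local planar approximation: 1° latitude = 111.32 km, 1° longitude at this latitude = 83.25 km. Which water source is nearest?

Distances from 41.532°N, 12.607°E:
C: √((0.060·111.32)² + (0.303·83.25)²) = √(44.61171 + 636.28801) = 26.094 km
D: √((0.341·111.32)² + (0.326·83.25)²) = √(1440.97071 + 736.55246) = 46.664 km
E: √((-0.148·111.32)² + (-0.084·83.25)²) = √(271.43749 + 48.90205) = 17.898 km
F: √((0.397·111.32)² + (-0.152·83.25)²) = √(1953.11317 + 160.12372) = 45.970 km
G: √((0.416·111.32)² + (-0.063·83.25)²) = √(2144.53460 + 27.50740) = 46.605 km
H: √((-0.246·111.32)² + (0.344·83.25)²) = √(749.92289 + 820.13504) = 39.624 km
I: √((-0.302·111.32)² + (0.344·83.25)²) = √(1130.21296 + 820.13504) = 44.163 km
J: √((0.169·111.32)² + (0.442·83.25)²) = √(353.93198 + 1353.98241) = 41.327 km
K: √((0.161·111.32)² + (-0.249·83.25)²) = √(321.21672 + 429.70181) = 27.403 km
L: √((-0.094·111.32)² + (0.269·83.25)²) = √(109.49697 + 501.50243) = 24.718 km
Minimum: E at 17.898 km.

E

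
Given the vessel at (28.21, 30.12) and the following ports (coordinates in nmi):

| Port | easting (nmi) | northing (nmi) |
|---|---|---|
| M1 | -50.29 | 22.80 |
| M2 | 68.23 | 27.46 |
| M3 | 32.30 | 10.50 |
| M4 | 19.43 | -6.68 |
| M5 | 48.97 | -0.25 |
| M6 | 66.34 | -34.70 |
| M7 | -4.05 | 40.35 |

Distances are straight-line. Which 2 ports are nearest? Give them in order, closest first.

Distances from (28.21, 30.12):
M1: √((-78.50)² + (-7.32)²) = √(6162.2500 + 53.5824) = 78.84 nmi
M2: √((40.02)² + (-2.66)²) = √(1601.6004 + 7.0756) = 40.11 nmi
M3: √((4.09)² + (-19.62)²) = √(16.7281 + 384.9444) = 20.04 nmi
M4: √((-8.78)² + (-36.80)²) = √(77.0884 + 1354.2400) = 37.83 nmi
M5: √((20.76)² + (-30.37)²) = √(430.9776 + 922.3369) = 36.79 nmi
M6: √((38.13)² + (-64.82)²) = √(1453.8969 + 4201.6324) = 75.20 nmi
M7: √((-32.26)² + (10.23)²) = √(1040.7076 + 104.6529) = 33.84 nmi
Sorted: M3 (20.04 nmi) < M7 (33.84 nmi) < M5 (36.79 nmi) < M4 (37.83 nmi) < …

M3, M7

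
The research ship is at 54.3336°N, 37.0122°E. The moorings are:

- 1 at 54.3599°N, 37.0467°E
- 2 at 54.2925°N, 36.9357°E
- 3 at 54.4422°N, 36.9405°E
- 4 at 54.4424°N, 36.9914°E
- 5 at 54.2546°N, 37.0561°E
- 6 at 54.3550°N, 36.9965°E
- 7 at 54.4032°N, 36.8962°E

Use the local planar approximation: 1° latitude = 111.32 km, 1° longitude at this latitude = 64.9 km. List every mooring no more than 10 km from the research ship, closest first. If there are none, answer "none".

Distances from 54.3336°N, 37.0122°E:
1: √((0.0263·111.32)² + (0.0345·64.9)²) = √(8.571521 + 5.013345) = 3.6858 km
2: √((-0.0411·111.32)² + (-0.0765·64.9)²) = √(20.932931 + 24.649736) = 6.7515 km
3: √((0.1086·111.32)² + (-0.0717·64.9)²) = √(146.152432 + 21.653480) = 12.9540 km
4: √((0.1088·111.32)² + (-0.0208·64.9)²) = √(146.691242 + 1.822284) = 12.1866 km
5: √((-0.0790·111.32)² + (0.0439·64.9)²) = √(77.339361 + 8.117428) = 9.2443 km
6: √((0.0214·111.32)² + (-0.0157·64.9)²) = √(5.675106 + 1.038218) = 2.5910 km
7: √((0.0696·111.32)² + (-0.1160·64.9)²) = √(60.029521 + 56.676807) = 10.8031 km
Threshold 10 km: 6 (2.5910 km), 1 (3.6858 km), 2 (6.7515 km), 5 (9.2443 km) are within range.

6, 1, 2, 5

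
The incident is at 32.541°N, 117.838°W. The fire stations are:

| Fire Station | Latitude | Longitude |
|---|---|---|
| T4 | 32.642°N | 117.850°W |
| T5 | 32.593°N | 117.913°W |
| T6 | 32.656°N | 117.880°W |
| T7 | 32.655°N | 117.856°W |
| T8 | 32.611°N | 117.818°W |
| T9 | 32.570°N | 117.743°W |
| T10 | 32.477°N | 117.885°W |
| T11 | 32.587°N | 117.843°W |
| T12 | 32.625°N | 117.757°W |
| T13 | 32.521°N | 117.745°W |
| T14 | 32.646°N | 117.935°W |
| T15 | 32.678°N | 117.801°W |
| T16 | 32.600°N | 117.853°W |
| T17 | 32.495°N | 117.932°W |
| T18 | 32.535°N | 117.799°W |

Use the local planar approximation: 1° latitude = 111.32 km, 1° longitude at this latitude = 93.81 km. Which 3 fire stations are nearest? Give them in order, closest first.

Distances from 32.541°N, 117.838°W:
T4: √((0.101·111.32)² + (-0.012·93.81)²) = √(126.41224 + 1.26725) = 11.300 km
T5: √((0.052·111.32)² + (-0.075·93.81)²) = √(33.50835 + 49.50178) = 9.111 km
T6: √((0.115·111.32)² + (-0.042·93.81)²) = √(163.88608 + 15.52376) = 13.394 km
T7: √((0.114·111.32)² + (-0.018·93.81)²) = √(161.04828 + 2.85130) = 12.802 km
T8: √((0.070·111.32)² + (0.020·93.81)²) = √(60.72150 + 3.52013) = 8.015 km
T9: √((0.029·111.32)² + (0.095·93.81)²) = √(10.42179 + 79.42285) = 9.479 km
T10: √((-0.064·111.32)² + (-0.047·93.81)²) = √(50.75822 + 19.43990) = 8.378 km
T11: √((0.046·111.32)² + (-0.005·93.81)²) = √(26.22177 + 0.22001) = 5.142 km
T12: √((0.084·111.32)² + (0.081·93.81)²) = √(87.43896 + 57.73887) = 12.049 km
T13: √((-0.020·111.32)² + (0.093·93.81)²) = √(4.95686 + 76.11393) = 9.004 km
T14: √((0.105·111.32)² + (-0.097·93.81)²) = √(136.62337 + 82.80217) = 14.813 km
T15: √((0.137·111.32)² + (0.037·93.81)²) = √(232.58812 + 12.04763) = 15.641 km
T16: √((0.059·111.32)² + (-0.015·93.81)²) = √(43.13705 + 1.98007) = 6.717 km
T17: √((-0.046·111.32)² + (-0.094·93.81)²) = √(26.22177 + 77.75959) = 10.197 km
T18: √((-0.006·111.32)² + (0.039·93.81)²) = √(0.44612 + 13.38528) = 3.719 km
Sorted: T18 (3.719 km) < T11 (5.142 km) < T16 (6.717 km) < T8 (8.015 km) < T10 (8.378 km) < …

T18, T11, T16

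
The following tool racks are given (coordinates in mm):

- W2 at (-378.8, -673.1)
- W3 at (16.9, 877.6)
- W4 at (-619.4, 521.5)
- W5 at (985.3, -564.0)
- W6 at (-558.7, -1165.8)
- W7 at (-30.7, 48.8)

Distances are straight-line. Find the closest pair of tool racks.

W2 and W6

Pairwise distances:
W2–W6: 524.5 mm
W3–W4: 729.2 mm
W4–W7: 755.0 mm
W2–W7: 801.4 mm
W3–W7: 830.2 mm
W5–W7: 1186.5 mm
W2–W4: 1218.6 mm
W6–W7: 1324.4 mm
W2–W5: 1368.5 mm
W2–W3: 1600.4 mm
W5–W6: 1657.1 mm
W4–W6: 1688.4 mm
W3–W5: 1736.7 mm
W4–W5: 1937.4 mm
W3–W6: 2122.9 mm
Closest pair: W2–W6 at 524.5 mm.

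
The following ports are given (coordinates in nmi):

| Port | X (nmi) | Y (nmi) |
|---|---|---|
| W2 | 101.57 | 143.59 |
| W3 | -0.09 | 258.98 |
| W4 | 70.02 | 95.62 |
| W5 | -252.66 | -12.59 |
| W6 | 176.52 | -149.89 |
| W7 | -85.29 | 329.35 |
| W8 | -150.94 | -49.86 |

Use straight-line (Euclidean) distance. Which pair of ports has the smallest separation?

W2 and W4

Pairwise distances:
W2–W3: √((-101.66)² + (115.39)²) = √(10334.7556 + 13314.8521) = 153.78 nmi
W2–W4: √((-31.55)² + (-47.97)²) = √(995.4025 + 2301.1209) = 57.42 nmi
W2–W5: √((-354.23)² + (-156.18)²) = √(125478.8929 + 24392.1924) = 387.13 nmi
W2–W6: √((74.95)² + (-293.48)²) = √(5617.5025 + 86130.5104) = 302.90 nmi
W2–W7: √((-186.86)² + (185.76)²) = √(34916.6596 + 34506.7776) = 263.48 nmi
W2–W8: √((-252.51)² + (-193.45)²) = √(63761.3001 + 37422.9025) = 318.09 nmi
W3–W4: √((70.11)² + (-163.36)²) = √(4915.4121 + 26686.4896) = 177.77 nmi
W3–W5: √((-252.57)² + (-271.57)²) = √(63791.6049 + 73750.2649) = 370.87 nmi
W3–W6: √((176.61)² + (-408.87)²) = √(31191.0921 + 167174.6769) = 445.38 nmi
W3–W7: √((-85.20)² + (70.37)²) = √(7259.0400 + 4951.9369) = 110.50 nmi
W3–W8: √((-150.85)² + (-308.84)²) = √(22755.7225 + 95382.1456) = 343.71 nmi
W4–W5: √((-322.68)² + (-108.21)²) = √(104122.3824 + 11709.4041) = 340.34 nmi
W4–W6: √((106.50)² + (-245.51)²) = √(11342.2500 + 60275.1601) = 267.61 nmi
W4–W7: √((-155.31)² + (233.73)²) = √(24121.1961 + 54629.7129) = 280.63 nmi
W4–W8: √((-220.96)² + (-145.48)²) = √(48823.3216 + 21164.4304) = 264.55 nmi
W5–W6: √((429.18)² + (-137.30)²) = √(184195.4724 + 18851.2900) = 450.61 nmi
W5–W7: √((167.37)² + (341.94)²) = √(28012.7169 + 116922.9636) = 380.70 nmi
W5–W8: √((101.72)² + (-37.27)²) = √(10346.9584 + 1389.0529) = 108.33 nmi
W6–W7: √((-261.81)² + (479.24)²) = √(68544.4761 + 229670.9776) = 546.09 nmi
W6–W8: √((-327.46)² + (100.03)²) = √(107230.0516 + 10006.0009) = 342.40 nmi
W7–W8: √((-65.65)² + (-379.21)²) = √(4309.9225 + 143800.2241) = 384.85 nmi
Closest pair: W2–W4 at 57.42 nmi.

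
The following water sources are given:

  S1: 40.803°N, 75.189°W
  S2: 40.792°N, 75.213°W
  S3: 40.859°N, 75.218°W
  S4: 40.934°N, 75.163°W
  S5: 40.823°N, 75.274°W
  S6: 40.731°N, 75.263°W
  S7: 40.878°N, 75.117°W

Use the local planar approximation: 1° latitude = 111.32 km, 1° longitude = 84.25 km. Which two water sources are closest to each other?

S1 and S2

Pairwise distances:
S1–S2: 2.3639 km
S3–S5: 6.1903 km
S2–S5: 6.1904 km
S1–S3: 6.6956 km
S4–S7: 7.3404 km
S2–S3: 7.4703 km
S1–S5: 7.4994 km
S2–S6: 7.9910 km
S3–S7: 8.7682 km
S3–S4: 9.5487 km
S1–S6: 10.1543 km
S5–S6: 10.2833 km
S1–S7: 10.3200 km
S2–S7: 12.5327 km
S5–S7: 14.5755 km
S3–S6: 14.7447 km
S1–S4: 14.7465 km
S4–S5: 15.4964 km
S2–S4: 16.3591 km
S6–S7: 20.4715 km
S4–S6: 24.1174 km
Closest pair: S1–S2 at 2.3639 km.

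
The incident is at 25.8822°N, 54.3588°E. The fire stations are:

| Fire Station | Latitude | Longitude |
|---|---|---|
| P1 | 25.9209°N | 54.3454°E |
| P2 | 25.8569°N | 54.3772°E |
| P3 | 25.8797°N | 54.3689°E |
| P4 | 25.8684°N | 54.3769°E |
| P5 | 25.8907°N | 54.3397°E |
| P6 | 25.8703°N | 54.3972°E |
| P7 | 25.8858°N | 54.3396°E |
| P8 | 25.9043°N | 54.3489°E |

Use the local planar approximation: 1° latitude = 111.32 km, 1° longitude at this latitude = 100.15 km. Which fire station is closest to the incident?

Distances from 25.8822°N, 54.3588°E:
P1: √((0.0387·111.32)² + (-0.0134·100.15)²) = √(18.559588 + 1.800991) = 4.5123 km
P2: √((-0.0253·111.32)² + (0.0184·100.15)²) = √(7.932086 + 3.395764) = 3.3657 km
P3: √((-0.0025·111.32)² + (0.0101·100.15)²) = √(0.077451 + 1.023163) = 1.0491 km
P4: √((-0.0138·111.32)² + (0.0181·100.15)²) = √(2.359960 + 3.285936) = 2.3761 km
P5: √((0.0085·111.32)² + (-0.0191·100.15)²) = √(0.895332 + 3.659053) = 2.1341 km
P6: √((-0.0119·111.32)² + (0.0384·100.15)²) = √(1.754851 + 14.789870) = 4.0675 km
P7: √((0.0036·111.32)² + (-0.0192·100.15)²) = √(0.160602 + 3.697467) = 1.9642 km
P8: √((0.0221·111.32)² + (-0.0099·100.15)²) = √(6.052446 + 0.983043) = 2.6524 km
Minimum: P3 at 1.0491 km.

P3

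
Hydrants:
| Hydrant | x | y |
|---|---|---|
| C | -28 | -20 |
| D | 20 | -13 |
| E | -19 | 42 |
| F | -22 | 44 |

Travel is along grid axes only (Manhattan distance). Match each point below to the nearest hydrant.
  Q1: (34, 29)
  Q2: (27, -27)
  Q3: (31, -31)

Q1 at (34, 29):
  C: 111
  D: 56
  E: 66
  F: 71
  → nearest: D (56)
Q2 at (27, -27):
  C: 62
  D: 21
  E: 115
  F: 120
  → nearest: D (21)
Q3 at (31, -31):
  C: 70
  D: 29
  E: 123
  F: 128
  → nearest: D (29)

Q1→D; Q2→D; Q3→D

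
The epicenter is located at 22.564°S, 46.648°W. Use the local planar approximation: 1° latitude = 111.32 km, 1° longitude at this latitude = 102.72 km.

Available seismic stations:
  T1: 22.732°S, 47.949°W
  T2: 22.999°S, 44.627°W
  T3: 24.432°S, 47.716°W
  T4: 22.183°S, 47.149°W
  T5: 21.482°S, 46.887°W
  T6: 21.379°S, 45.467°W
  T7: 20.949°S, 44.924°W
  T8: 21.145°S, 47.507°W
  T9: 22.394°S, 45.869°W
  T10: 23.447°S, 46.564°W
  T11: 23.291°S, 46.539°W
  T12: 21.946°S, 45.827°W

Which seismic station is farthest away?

T7

Distances from 22.564°S, 46.648°W:
T1: 134.941 km
T2: 213.170 km
T3: 235.110 km
T4: 66.688 km
T5: 122.925 km
T6: 179.215 km
T7: 252.353 km
T8: 180.936 km
T9: 82.226 km
T10: 98.674 km
T11: 81.700 km
T12: 108.834 km
Maximum: T7 at 252.353 km.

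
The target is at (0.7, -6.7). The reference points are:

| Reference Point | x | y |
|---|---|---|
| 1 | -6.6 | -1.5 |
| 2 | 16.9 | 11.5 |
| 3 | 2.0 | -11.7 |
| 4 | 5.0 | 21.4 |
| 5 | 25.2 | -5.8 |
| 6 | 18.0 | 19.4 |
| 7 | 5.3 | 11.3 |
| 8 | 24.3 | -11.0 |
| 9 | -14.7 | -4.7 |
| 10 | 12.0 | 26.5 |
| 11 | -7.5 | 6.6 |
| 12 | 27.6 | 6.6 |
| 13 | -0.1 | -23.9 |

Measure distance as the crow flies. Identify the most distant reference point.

Distances from (0.7, -6.7):
1: √((-7.3)² + (5.2)²) = √(53.290 + 27.040) = 9.0
2: √((16.2)² + (18.2)²) = √(262.440 + 331.240) = 24.4
3: √((1.3)² + (-5.0)²) = √(1.690 + 25.000) = 5.2
4: √((4.3)² + (28.1)²) = √(18.490 + 789.610) = 28.4
5: √((24.5)² + (0.9)²) = √(600.250 + 0.810) = 24.5
6: √((17.3)² + (26.1)²) = √(299.290 + 681.210) = 31.3
7: √((4.6)² + (18.0)²) = √(21.160 + 324.000) = 18.6
8: √((23.6)² + (-4.3)²) = √(556.960 + 18.490) = 24.0
9: √((-15.4)² + (2.0)²) = √(237.160 + 4.000) = 15.5
10: √((11.3)² + (33.2)²) = √(127.690 + 1102.240) = 35.1
11: √((-8.2)² + (13.3)²) = √(67.240 + 176.890) = 15.6
12: √((26.9)² + (13.3)²) = √(723.610 + 176.890) = 30.0
13: √((-0.8)² + (-17.2)²) = √(0.640 + 295.840) = 17.2
Maximum: 10 at 35.1.

10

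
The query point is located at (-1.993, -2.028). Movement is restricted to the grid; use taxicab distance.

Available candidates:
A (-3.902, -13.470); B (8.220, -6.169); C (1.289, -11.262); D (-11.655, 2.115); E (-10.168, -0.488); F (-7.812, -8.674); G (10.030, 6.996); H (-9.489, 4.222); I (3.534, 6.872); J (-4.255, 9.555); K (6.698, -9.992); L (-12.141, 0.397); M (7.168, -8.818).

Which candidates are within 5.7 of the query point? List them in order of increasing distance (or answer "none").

Distances from (-1.993, -2.028):
A: |-1.909| + |-11.442| = 1.909 + 11.442 = 13.351
B: |10.213| + |-4.141| = 10.213 + 4.141 = 14.354
C: |3.282| + |-9.234| = 3.282 + 9.234 = 12.516
D: |-9.662| + |4.143| = 9.662 + 4.143 = 13.805
E: |-8.175| + |1.540| = 8.175 + 1.540 = 9.715
F: |-5.819| + |-6.646| = 5.819 + 6.646 = 12.465
G: |12.023| + |9.024| = 12.023 + 9.024 = 21.047
H: |-7.496| + |6.250| = 7.496 + 6.250 = 13.746
I: |5.527| + |8.900| = 5.527 + 8.900 = 14.427
J: |-2.262| + |11.583| = 2.262 + 11.583 = 13.845
K: |8.691| + |-7.964| = 8.691 + 7.964 = 16.655
L: |-10.148| + |2.425| = 10.148 + 2.425 = 12.573
M: |9.161| + |-6.790| = 9.161 + 6.790 = 15.951
Threshold 5.7: none within range.

none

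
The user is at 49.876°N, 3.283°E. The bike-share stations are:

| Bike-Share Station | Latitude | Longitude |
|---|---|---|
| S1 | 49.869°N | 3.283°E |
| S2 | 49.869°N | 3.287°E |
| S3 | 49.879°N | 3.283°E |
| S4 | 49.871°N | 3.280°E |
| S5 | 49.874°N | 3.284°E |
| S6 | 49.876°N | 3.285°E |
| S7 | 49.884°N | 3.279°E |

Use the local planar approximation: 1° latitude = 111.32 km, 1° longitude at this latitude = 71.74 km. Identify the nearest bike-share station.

S6

Distances from 49.876°N, 3.283°E:
S1: √((-0.007·111.32)² + (0.000·71.74)²) = √(0.60721 + 0.00000) = 0.779 km
S2: √((-0.007·111.32)² + (0.004·71.74)²) = √(0.60721 + 0.08235) = 0.830 km
S3: √((0.003·111.32)² + (0.000·71.74)²) = √(0.11153 + 0.00000) = 0.334 km
S4: √((-0.005·111.32)² + (-0.003·71.74)²) = √(0.30980 + 0.04632) = 0.597 km
S5: √((-0.002·111.32)² + (0.001·71.74)²) = √(0.04957 + 0.00515) = 0.234 km
S6: √((0.000·111.32)² + (0.002·71.74)²) = √(0.00000 + 0.02059) = 0.143 km
S7: √((0.008·111.32)² + (-0.004·71.74)²) = √(0.79310 + 0.08235) = 0.936 km
Minimum: S6 at 0.143 km.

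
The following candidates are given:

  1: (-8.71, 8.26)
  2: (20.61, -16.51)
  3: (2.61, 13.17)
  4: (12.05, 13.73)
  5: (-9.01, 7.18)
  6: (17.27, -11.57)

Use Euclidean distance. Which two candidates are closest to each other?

Pairwise distances:
1–5: √((-0.30)² + (-1.08)²) = √(0.0900 + 1.1664) = 1.12
2–6: √((-3.34)² + (4.94)²) = √(11.1556 + 24.4036) = 5.96
3–4: √((9.44)² + (0.56)²) = √(89.1136 + 0.3136) = 9.46
1–3: √((11.32)² + (4.91)²) = √(128.1424 + 24.1081) = 12.34
3–5: √((-11.62)² + (-5.99)²) = √(135.0244 + 35.8801) = 13.07
1–4: √((20.76)² + (5.47)²) = √(430.9776 + 29.9209) = 21.47
4–5: √((-21.06)² + (-6.55)²) = √(443.5236 + 42.9025) = 22.06
4–6: √((5.22)² + (-25.30)²) = √(27.2484 + 640.0900) = 25.83
3–6: √((14.66)² + (-24.74)²) = √(214.9156 + 612.0676) = 28.76
2–4: √((-8.56)² + (30.24)²) = √(73.2736 + 914.4576) = 31.43
5–6: √((26.28)² + (-18.75)²) = √(690.6384 + 351.5625) = 32.28
1–6: √((25.98)² + (-19.83)²) = √(674.9604 + 393.2289) = 32.68
2–3: √((-18.00)² + (29.68)²) = √(324.0000 + 880.9024) = 34.71
2–5: √((-29.62)² + (23.69)²) = √(877.3444 + 561.2161) = 37.93
1–2: √((29.32)² + (-24.77)²) = √(859.6624 + 613.5529) = 38.38
Closest pair: 1–5 at 1.12.

1 and 5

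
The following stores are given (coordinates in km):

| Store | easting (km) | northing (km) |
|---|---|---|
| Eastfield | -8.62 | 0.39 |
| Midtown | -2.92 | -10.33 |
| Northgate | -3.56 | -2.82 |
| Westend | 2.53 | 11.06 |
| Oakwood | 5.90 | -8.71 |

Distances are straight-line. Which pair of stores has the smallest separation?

Eastfield and Northgate

Pairwise distances:
Eastfield–Midtown: √((5.70)² + (-10.72)²) = √(32.4900 + 114.9184) = 12.14 km
Eastfield–Northgate: √((5.06)² + (-3.21)²) = √(25.6036 + 10.3041) = 5.99 km
Eastfield–Westend: √((11.15)² + (10.67)²) = √(124.3225 + 113.8489) = 15.43 km
Eastfield–Oakwood: √((14.52)² + (-9.10)²) = √(210.8304 + 82.8100) = 17.14 km
Midtown–Northgate: √((-0.64)² + (7.51)²) = √(0.4096 + 56.4001) = 7.54 km
Midtown–Westend: √((5.45)² + (21.39)²) = √(29.7025 + 457.5321) = 22.07 km
Midtown–Oakwood: √((8.82)² + (1.62)²) = √(77.7924 + 2.6244) = 8.97 km
Northgate–Westend: √((6.09)² + (13.88)²) = √(37.0881 + 192.6544) = 15.16 km
Northgate–Oakwood: √((9.46)² + (-5.89)²) = √(89.4916 + 34.6921) = 11.14 km
Westend–Oakwood: √((3.37)² + (-19.77)²) = √(11.3569 + 390.8529) = 20.06 km
Closest pair: Eastfield–Northgate at 5.99 km.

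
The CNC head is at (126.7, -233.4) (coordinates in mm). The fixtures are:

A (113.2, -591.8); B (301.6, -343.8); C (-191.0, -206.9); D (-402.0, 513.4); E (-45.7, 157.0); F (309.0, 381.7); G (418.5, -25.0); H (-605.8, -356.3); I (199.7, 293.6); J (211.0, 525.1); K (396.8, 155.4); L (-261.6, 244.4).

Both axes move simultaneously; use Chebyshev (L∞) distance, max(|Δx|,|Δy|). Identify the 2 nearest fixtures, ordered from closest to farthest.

Distances from (126.7, -233.4):
A: 358.4 mm
B: 174.9 mm
C: 317.7 mm
D: 746.8 mm
E: 390.4 mm
F: 615.1 mm
G: 291.8 mm
H: 732.5 mm
I: 527.0 mm
J: 758.5 mm
K: 388.8 mm
L: 477.8 mm
Sorted: B (174.9 mm) < G (291.8 mm) < C (317.7 mm) < A (358.4 mm) < …

B, G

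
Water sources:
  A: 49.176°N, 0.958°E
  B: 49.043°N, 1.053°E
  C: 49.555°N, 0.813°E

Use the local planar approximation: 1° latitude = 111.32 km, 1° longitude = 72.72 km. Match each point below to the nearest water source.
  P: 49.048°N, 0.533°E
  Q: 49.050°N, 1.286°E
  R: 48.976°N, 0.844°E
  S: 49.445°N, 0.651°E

P→A; Q→B; R→B; S→C

P at 49.048°N, 0.533°E:
  A: 34.033 km
  B: 37.818 km
  C: 60.000 km
  → nearest: A (34.033 km)
Q at 49.050°N, 1.286°E:
  A: 27.671 km
  B: 16.962 km
  C: 65.905 km
  → nearest: B (16.962 km)
R at 48.976°N, 0.844°E:
  A: 23.757 km
  B: 16.930 km
  C: 64.494 km
  → nearest: B (16.930 km)
S at 49.445°N, 0.651°E:
  A: 37.351 km
  B: 53.453 km
  C: 16.992 km
  → nearest: C (16.992 km)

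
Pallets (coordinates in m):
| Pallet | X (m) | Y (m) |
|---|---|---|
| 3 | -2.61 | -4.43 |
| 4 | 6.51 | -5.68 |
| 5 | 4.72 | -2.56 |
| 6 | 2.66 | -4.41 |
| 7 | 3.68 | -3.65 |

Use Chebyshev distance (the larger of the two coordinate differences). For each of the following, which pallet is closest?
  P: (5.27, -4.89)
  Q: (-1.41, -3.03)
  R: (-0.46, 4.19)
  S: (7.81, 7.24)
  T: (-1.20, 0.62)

P→4; Q→3; R→5; S→5; T→7

P at (5.27, -4.89):
  3: max(|-7.88|, |0.46|) = 7.88 m
  4: max(|1.24|, |-0.79|) = 1.24 m
  5: max(|-0.55|, |2.33|) = 2.33 m
  6: max(|-2.61|, |0.48|) = 2.61 m
  7: max(|-1.59|, |1.24|) = 1.59 m
  → nearest: 4 (1.24 m)
Q at (-1.41, -3.03):
  3: max(|-1.20|, |-1.40|) = 1.40 m
  4: max(|7.92|, |-2.65|) = 7.92 m
  5: max(|6.13|, |0.47|) = 6.13 m
  6: max(|4.07|, |-1.38|) = 4.07 m
  7: max(|5.09|, |-0.62|) = 5.09 m
  → nearest: 3 (1.40 m)
R at (-0.46, 4.19):
  3: max(|-2.15|, |-8.62|) = 8.62 m
  4: max(|6.97|, |-9.87|) = 9.87 m
  5: max(|5.18|, |-6.75|) = 6.75 m
  6: max(|3.12|, |-8.60|) = 8.60 m
  7: max(|4.14|, |-7.84|) = 7.84 m
  → nearest: 5 (6.75 m)
S at (7.81, 7.24):
  3: max(|-10.42|, |-11.67|) = 11.67 m
  4: max(|-1.30|, |-12.92|) = 12.92 m
  5: max(|-3.09|, |-9.80|) = 9.80 m
  6: max(|-5.15|, |-11.65|) = 11.65 m
  7: max(|-4.13|, |-10.89|) = 10.89 m
  → nearest: 5 (9.80 m)
T at (-1.20, 0.62):
  3: max(|-1.41|, |-5.05|) = 5.05 m
  4: max(|7.71|, |-6.30|) = 7.71 m
  5: max(|5.92|, |-3.18|) = 5.92 m
  6: max(|3.86|, |-5.03|) = 5.03 m
  7: max(|4.88|, |-4.27|) = 4.88 m
  → nearest: 7 (4.88 m)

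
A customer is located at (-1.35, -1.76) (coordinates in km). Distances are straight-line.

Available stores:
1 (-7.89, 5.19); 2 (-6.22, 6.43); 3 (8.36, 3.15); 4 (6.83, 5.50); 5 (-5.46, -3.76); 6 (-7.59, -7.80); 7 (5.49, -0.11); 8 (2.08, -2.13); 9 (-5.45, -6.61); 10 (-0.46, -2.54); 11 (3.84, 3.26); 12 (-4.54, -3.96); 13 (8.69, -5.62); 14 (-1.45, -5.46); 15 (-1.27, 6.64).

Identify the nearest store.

10

Distances from (-1.35, -1.76):
1: √((-6.54)² + (6.95)²) = √(42.7716 + 48.3025) = 9.54 km
2: √((-4.87)² + (8.19)²) = √(23.7169 + 67.0761) = 9.53 km
3: √((9.71)² + (4.91)²) = √(94.2841 + 24.1081) = 10.88 km
4: √((8.18)² + (7.26)²) = √(66.9124 + 52.7076) = 10.94 km
5: √((-4.11)² + (-2.00)²) = √(16.8921 + 4.0000) = 4.57 km
6: √((-6.24)² + (-6.04)²) = √(38.9376 + 36.4816) = 8.68 km
7: √((6.84)² + (1.65)²) = √(46.7856 + 2.7225) = 7.04 km
8: √((3.43)² + (-0.37)²) = √(11.7649 + 0.1369) = 3.45 km
9: √((-4.10)² + (-4.85)²) = √(16.8100 + 23.5225) = 6.35 km
10: √((0.89)² + (-0.78)²) = √(0.7921 + 0.6084) = 1.18 km
11: √((5.19)² + (5.02)²) = √(26.9361 + 25.2004) = 7.22 km
12: √((-3.19)² + (-2.20)²) = √(10.1761 + 4.8400) = 3.88 km
13: √((10.04)² + (-3.86)²) = √(100.8016 + 14.8996) = 10.76 km
14: √((-0.10)² + (-3.70)²) = √(0.0100 + 13.6900) = 3.70 km
15: √((0.08)² + (8.40)²) = √(0.0064 + 70.5600) = 8.40 km
Minimum: 10 at 1.18 km.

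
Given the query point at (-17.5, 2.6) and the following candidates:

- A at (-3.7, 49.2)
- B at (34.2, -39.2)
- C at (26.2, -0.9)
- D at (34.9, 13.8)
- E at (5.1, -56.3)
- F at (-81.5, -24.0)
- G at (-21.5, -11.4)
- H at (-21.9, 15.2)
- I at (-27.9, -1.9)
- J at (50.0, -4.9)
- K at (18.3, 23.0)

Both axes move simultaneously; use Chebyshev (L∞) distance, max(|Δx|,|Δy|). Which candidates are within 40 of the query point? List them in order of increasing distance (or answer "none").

Distances from (-17.5, 2.6):
A: 46.6
B: 51.7
C: 43.7
D: 52.4
E: 58.9
F: 64.0
G: 14.0
H: 12.6
I: 10.4
J: 67.5
K: 35.8
Threshold 40: I (10.4), H (12.6), G (14.0), K (35.8) are within range.

I, H, G, K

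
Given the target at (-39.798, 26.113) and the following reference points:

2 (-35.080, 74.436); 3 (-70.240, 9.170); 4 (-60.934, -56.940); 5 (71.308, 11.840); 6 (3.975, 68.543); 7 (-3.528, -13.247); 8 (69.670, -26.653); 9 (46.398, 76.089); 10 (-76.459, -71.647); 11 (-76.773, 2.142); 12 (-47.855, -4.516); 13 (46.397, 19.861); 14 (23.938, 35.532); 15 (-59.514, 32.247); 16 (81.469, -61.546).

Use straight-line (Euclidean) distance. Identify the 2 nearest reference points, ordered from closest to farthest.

Distances from (-39.798, 26.113):
2: 48.553
3: 34.839
4: 85.700
5: 112.019
6: 60.962
7: 53.523
8: 121.522
9: 99.636
10: 104.408
11: 44.065
12: 31.671
13: 86.421
14: 64.428
15: 20.648
16: 149.632
Sorted: 15 (20.648) < 12 (31.671) < 3 (34.839) < 11 (44.065) < …

15, 12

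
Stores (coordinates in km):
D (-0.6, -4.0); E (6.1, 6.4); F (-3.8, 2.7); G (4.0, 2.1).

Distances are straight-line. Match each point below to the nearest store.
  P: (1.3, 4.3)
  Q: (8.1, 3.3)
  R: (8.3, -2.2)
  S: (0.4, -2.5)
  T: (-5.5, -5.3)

P→G; Q→E; R→G; S→D; T→D

P at (1.3, 4.3):
  D: √((-1.9)² + (-8.3)²) = √(3.610 + 68.890) = 8.5 km
  E: √((4.8)² + (2.1)²) = √(23.040 + 4.410) = 5.2 km
  F: √((-5.1)² + (-1.6)²) = √(26.010 + 2.560) = 5.3 km
  G: √((2.7)² + (-2.2)²) = √(7.290 + 4.840) = 3.5 km
  → nearest: G (3.5 km)
Q at (8.1, 3.3):
  D: √((-8.7)² + (-7.3)²) = √(75.690 + 53.290) = 11.4 km
  E: √((-2.0)² + (3.1)²) = √(4.000 + 9.610) = 3.7 km
  F: √((-11.9)² + (-0.6)²) = √(141.610 + 0.360) = 11.9 km
  G: √((-4.1)² + (-1.2)²) = √(16.810 + 1.440) = 4.3 km
  → nearest: E (3.7 km)
R at (8.3, -2.2):
  D: √((-8.9)² + (-1.8)²) = √(79.210 + 3.240) = 9.1 km
  E: √((-2.2)² + (8.6)²) = √(4.840 + 73.960) = 8.9 km
  F: √((-12.1)² + (4.9)²) = √(146.410 + 24.010) = 13.1 km
  G: √((-4.3)² + (4.3)²) = √(18.490 + 18.490) = 6.1 km
  → nearest: G (6.1 km)
S at (0.4, -2.5):
  D: √((-1.0)² + (-1.5)²) = √(1.000 + 2.250) = 1.8 km
  E: √((5.7)² + (8.9)²) = √(32.490 + 79.210) = 10.6 km
  F: √((-4.2)² + (5.2)²) = √(17.640 + 27.040) = 6.7 km
  G: √((3.6)² + (4.6)²) = √(12.960 + 21.160) = 5.8 km
  → nearest: D (1.8 km)
T at (-5.5, -5.3):
  D: √((4.9)² + (1.3)²) = √(24.010 + 1.690) = 5.1 km
  E: √((11.6)² + (11.7)²) = √(134.560 + 136.890) = 16.5 km
  F: √((1.7)² + (8.0)²) = √(2.890 + 64.000) = 8.2 km
  G: √((9.5)² + (7.4)²) = √(90.250 + 54.760) = 12.0 km
  → nearest: D (5.1 km)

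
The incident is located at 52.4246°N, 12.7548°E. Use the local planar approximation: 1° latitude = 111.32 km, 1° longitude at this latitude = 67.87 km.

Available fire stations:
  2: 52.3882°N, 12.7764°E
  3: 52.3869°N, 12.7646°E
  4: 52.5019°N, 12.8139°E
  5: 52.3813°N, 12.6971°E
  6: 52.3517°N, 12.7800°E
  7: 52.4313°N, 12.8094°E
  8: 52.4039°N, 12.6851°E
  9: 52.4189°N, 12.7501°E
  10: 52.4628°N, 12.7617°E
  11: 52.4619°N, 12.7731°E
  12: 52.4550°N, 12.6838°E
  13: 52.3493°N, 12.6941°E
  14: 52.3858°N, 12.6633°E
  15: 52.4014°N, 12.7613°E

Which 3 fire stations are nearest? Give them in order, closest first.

Distances from 52.4246°N, 12.7548°E:
2: √((-0.0364·111.32)² + (0.0216·67.87)²) = √(16.419093 + 2.149133) = 4.3091 km
3: √((-0.0377·111.32)² + (0.0098·67.87)²) = √(17.612828 + 0.442393) = 4.2491 km
4: √((0.0773·111.32)² + (0.0591·67.87)²) = √(74.046645 + 16.089060) = 9.4940 km
5: √((-0.0433·111.32)² + (-0.0577·67.87)²) = √(23.233904 + 15.335831) = 6.2105 km
6: √((-0.0729·111.32)² + (0.0252·67.87)²) = √(65.856925 + 2.925208) = 8.2935 km
7: √((0.0067·111.32)² + (0.0546·67.87)²) = √(0.556283 + 13.732227) = 3.7800 km
8: √((-0.0207·111.32)² + (-0.0697·67.87)²) = √(5.309909 + 22.377999) = 5.2619 km
9: √((-0.0057·111.32)² + (-0.0047·67.87)²) = √(0.402621 + 0.101754) = 0.7102 km
10: √((0.0382·111.32)² + (0.0069·67.87)²) = √(18.083110 + 0.219308) = 4.2781 km
11: √((0.0373·111.32)² + (0.0183·67.87)²) = √(17.241064 + 1.542616) = 4.3340 km
12: √((0.0304·111.32)² + (-0.0710·67.87)²) = √(11.452322 + 23.220544) = 5.8884 km
13: √((-0.0753·111.32)² + (-0.0607·67.87)²) = √(70.264563 + 16.972002) = 9.3401 km
14: √((-0.0388·111.32)² + (-0.0915·67.87)²) = √(18.655627 + 38.565404) = 7.5645 km
15: √((-0.0232·111.32)² + (0.0065·67.87)²) = √(6.669947 + 0.194618) = 2.6200 km
Sorted: 9 (0.7102 km) < 15 (2.6200 km) < 7 (3.7800 km) < 3 (4.2491 km) < 10 (4.2781 km) < …

9, 15, 7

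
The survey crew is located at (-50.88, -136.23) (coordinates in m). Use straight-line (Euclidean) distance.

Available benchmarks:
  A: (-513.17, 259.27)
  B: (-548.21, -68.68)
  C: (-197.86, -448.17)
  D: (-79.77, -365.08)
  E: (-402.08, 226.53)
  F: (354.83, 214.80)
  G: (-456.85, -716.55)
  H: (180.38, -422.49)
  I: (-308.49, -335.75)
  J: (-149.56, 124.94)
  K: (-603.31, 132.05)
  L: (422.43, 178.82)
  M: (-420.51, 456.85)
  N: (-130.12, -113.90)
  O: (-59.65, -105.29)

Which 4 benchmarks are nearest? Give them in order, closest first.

O, N, D, J

Distances from (-50.88, -136.23):
A: √((-462.29)² + (395.50)²) = √(213712.0441 + 156420.2500) = 608.38 m
B: √((-497.33)² + (67.55)²) = √(247337.1289 + 4563.0025) = 501.90 m
C: √((-146.98)² + (-311.94)²) = √(21603.1204 + 97306.5636) = 344.83 m
D: √((-28.89)² + (-228.85)²) = √(834.6321 + 52372.3225) = 230.67 m
E: √((-351.20)² + (362.76)²) = √(123341.4400 + 131594.8176) = 504.91 m
F: √((405.71)² + (351.03)²) = √(164600.6041 + 123222.0609) = 536.49 m
G: √((-405.97)² + (-580.32)²) = √(164811.6409 + 336771.3024) = 708.23 m
H: √((231.26)² + (-286.26)²) = √(53481.1876 + 81944.7876) = 368.00 m
I: √((-257.61)² + (-199.52)²) = √(66362.9121 + 39808.2304) = 325.84 m
J: √((-98.68)² + (261.17)²) = √(9737.7424 + 68209.7689) = 279.19 m
K: √((-552.43)² + (268.28)²) = √(305178.9049 + 71974.1584) = 614.13 m
L: √((473.31)² + (315.05)²) = √(224022.3561 + 99256.5025) = 568.58 m
M: √((-369.63)² + (593.08)²) = √(136626.3369 + 351743.8864) = 698.83 m
N: √((-79.24)² + (22.33)²) = √(6278.9776 + 498.6289) = 82.33 m
O: √((-8.77)² + (30.94)²) = √(76.9129 + 957.2836) = 32.16 m
Sorted: O (32.16 m) < N (82.33 m) < D (230.67 m) < J (279.19 m) < I (325.84 m) < C (344.83 m) < …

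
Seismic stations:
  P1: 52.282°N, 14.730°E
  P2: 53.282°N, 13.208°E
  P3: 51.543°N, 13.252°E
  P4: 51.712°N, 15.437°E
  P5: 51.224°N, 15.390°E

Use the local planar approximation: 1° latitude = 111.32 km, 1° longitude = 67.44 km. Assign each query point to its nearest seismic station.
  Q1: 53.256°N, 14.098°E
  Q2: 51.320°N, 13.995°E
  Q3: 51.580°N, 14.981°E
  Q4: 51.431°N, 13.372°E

Q1 at 53.256°N, 14.098°E:
  P1: 116.502 km
  P2: 60.091 km
  P3: 199.043 km
  P4: 194.156 km
  P5: 242.404 km
  → nearest: P2 (60.091 km)
Q2 at 51.320°N, 13.995°E:
  P1: 118.005 km
  P2: 224.766 km
  P3: 55.920 km
  P4: 106.590 km
  P5: 94.684 km
  → nearest: P3 (55.920 km)
Q3 at 51.580°N, 14.981°E:
  P1: 79.959 km
  P2: 224.042 km
  P3: 116.676 km
  P4: 34.083 km
  P5: 48.284 km
  → nearest: P4 (34.083 km)
Q4 at 51.431°N, 13.372°E:
  P1: 131.765 km
  P2: 206.350 km
  P3: 14.864 km
  P4: 142.733 km
  P5: 138.031 km
  → nearest: P3 (14.864 km)

Q1→P2; Q2→P3; Q3→P4; Q4→P3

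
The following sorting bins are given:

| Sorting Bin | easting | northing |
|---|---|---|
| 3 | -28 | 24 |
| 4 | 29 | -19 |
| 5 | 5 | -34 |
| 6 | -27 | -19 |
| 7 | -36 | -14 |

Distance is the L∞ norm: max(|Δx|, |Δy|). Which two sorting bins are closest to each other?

6 and 7

Pairwise distances:
3–4: max(|57|, |-43|) = 57
3–5: max(|33|, |-58|) = 58
3–6: max(|1|, |-43|) = 43
3–7: max(|-8|, |-38|) = 38
4–5: max(|-24|, |-15|) = 24
4–6: max(|-56|, |0|) = 56
4–7: max(|-65|, |5|) = 65
5–6: max(|-32|, |15|) = 32
5–7: max(|-41|, |20|) = 41
6–7: max(|-9|, |5|) = 9
Closest pair: 6–7 at 9.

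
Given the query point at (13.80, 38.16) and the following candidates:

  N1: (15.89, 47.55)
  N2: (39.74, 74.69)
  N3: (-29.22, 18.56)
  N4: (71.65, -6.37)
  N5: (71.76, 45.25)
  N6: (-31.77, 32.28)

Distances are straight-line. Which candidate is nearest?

N1

Distances from (13.80, 38.16):
N1: √((2.09)² + (9.39)²) = √(4.3681 + 88.1721) = 9.62
N2: √((25.94)² + (36.53)²) = √(672.8836 + 1334.4409) = 44.80
N3: √((-43.02)² + (-19.60)²) = √(1850.7204 + 384.1600) = 47.27
N4: √((57.85)² + (-44.53)²) = √(3346.6225 + 1982.9209) = 73.00
N5: √((57.96)² + (7.09)²) = √(3359.3616 + 50.2681) = 58.39
N6: √((-45.57)² + (-5.88)²) = √(2076.6249 + 34.5744) = 45.95
Minimum: N1 at 9.62.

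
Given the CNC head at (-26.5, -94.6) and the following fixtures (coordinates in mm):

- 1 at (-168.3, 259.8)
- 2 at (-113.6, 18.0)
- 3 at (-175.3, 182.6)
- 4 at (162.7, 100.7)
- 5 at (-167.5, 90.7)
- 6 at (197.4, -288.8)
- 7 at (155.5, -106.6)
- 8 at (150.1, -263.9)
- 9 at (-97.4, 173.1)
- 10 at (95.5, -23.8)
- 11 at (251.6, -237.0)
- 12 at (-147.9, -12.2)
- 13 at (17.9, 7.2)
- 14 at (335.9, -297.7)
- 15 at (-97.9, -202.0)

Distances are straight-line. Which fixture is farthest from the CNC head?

Distances from (-26.5, -94.6):
1: √((-141.8)² + (354.4)²) = √(20107.240 + 125599.360) = 381.7 mm
2: √((-87.1)² + (112.6)²) = √(7586.410 + 12678.760) = 142.4 mm
3: √((-148.8)² + (277.2)²) = √(22141.440 + 76839.840) = 314.6 mm
4: √((189.2)² + (195.3)²) = √(35796.640 + 38142.090) = 271.9 mm
5: √((-141.0)² + (185.3)²) = √(19881.000 + 34336.090) = 232.8 mm
6: √((223.9)² + (-194.2)²) = √(50131.210 + 37713.640) = 296.4 mm
7: √((182.0)² + (-12.0)²) = √(33124.000 + 144.000) = 182.4 mm
8: √((176.6)² + (-169.3)²) = √(31187.560 + 28662.490) = 244.6 mm
9: √((-70.9)² + (267.7)²) = √(5026.810 + 71663.290) = 276.9 mm
10: √((122.0)² + (70.8)²) = √(14884.000 + 5012.640) = 141.1 mm
11: √((278.1)² + (-142.4)²) = √(77339.610 + 20277.760) = 312.4 mm
12: √((-121.4)² + (82.4)²) = √(14737.960 + 6789.760) = 146.7 mm
13: √((44.4)² + (101.8)²) = √(1971.360 + 10363.240) = 111.1 mm
14: √((362.4)² + (-203.1)²) = √(131333.760 + 41249.610) = 415.4 mm
15: √((-71.4)² + (-107.4)²) = √(5097.960 + 11534.760) = 129.0 mm
Maximum: 14 at 415.4 mm.

14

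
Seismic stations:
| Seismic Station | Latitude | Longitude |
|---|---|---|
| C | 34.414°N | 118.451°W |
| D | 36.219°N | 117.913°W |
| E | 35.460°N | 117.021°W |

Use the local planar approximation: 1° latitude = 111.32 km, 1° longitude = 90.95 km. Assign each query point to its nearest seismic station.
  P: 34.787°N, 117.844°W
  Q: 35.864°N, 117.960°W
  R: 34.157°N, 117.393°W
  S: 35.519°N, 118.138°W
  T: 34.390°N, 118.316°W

P at 34.787°N, 117.844°W:
  C: √((-0.373·111.32)² + (-0.607·90.95)²) = √(1724.10638 + 3047.77420) = 69.079 km
  D: √((1.432·111.32)² + (-0.069·90.95)²) = √(25411.62462 + 39.38253) = 159.534 km
  E: √((0.673·111.32)² + (0.823·90.95)²) = √(5612.76067 + 5602.79945) = 105.904 km
  → nearest: C (69.079 km)
Q at 35.864°N, 117.960°W:
  C: √((-1.450·111.32)² + (-0.491·90.95)²) = √(26054.47940 + 1994.19853) = 167.477 km
  D: √((0.355·111.32)² + (0.047·90.95)²) = √(1561.71975 + 18.27263) = 39.749 km
  E: √((-0.404·111.32)² + (0.939·90.95)²) = √(2022.59591 + 7293.51014) = 96.520 km
  → nearest: D (39.749 km)
R at 34.157°N, 117.393°W:
  C: √((0.257·111.32)² + (-1.058·90.95)²) = √(818.48861 + 9259.26987) = 100.388 km
  D: √((2.062·111.32)² + (-0.520·90.95)²) = √(52689.45631 + 2236.72244) = 234.363 km
  E: √((1.303·111.32)² + (0.372·90.95)²) = √(21039.49090 + 1144.69896) = 148.944 km
  → nearest: C (100.388 km)
S at 35.519°N, 118.138°W:
  C: √((-1.105·111.32)² + (-0.313·90.95)²) = √(15131.11567 + 810.39002) = 126.260 km
  D: √((0.700·111.32)² + (0.225·90.95)²) = √(6072.14978 + 418.76506) = 80.566 km
  E: √((-0.059·111.32)² + (1.117·90.95)²) = √(43.13705 + 10320.76176) = 101.803 km
  → nearest: D (80.566 km)
T at 34.390°N, 118.316°W:
  C: √((0.024·111.32)² + (-0.135·90.95)²) = √(7.13787 + 150.75542) = 12.566 km
  D: √((1.829·111.32)² + (0.403·90.95)²) = √(41454.70283 + 1343.43141) = 206.877 km
  E: √((1.070·111.32)² + (1.295·90.95)²) = √(14187.76383 + 13872.18729) = 167.511 km
  → nearest: C (12.566 km)

P→C; Q→D; R→C; S→D; T→C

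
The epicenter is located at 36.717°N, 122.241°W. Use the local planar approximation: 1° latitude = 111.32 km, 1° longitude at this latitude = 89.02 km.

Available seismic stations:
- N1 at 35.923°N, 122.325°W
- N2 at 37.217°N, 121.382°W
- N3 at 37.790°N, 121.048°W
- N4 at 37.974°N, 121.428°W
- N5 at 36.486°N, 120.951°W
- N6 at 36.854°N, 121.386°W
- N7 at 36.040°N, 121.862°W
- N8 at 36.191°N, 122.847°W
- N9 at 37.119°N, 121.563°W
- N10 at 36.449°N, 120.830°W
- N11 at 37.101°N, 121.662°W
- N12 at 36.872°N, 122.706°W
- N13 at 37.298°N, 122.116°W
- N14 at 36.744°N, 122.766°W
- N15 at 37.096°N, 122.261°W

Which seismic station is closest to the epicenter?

Distances from 36.717°N, 122.241°W:
N1: 88.704 km
N2: 94.580 km
N3: 159.831 km
N4: 157.538 km
N5: 117.680 km
N6: 77.625 km
N7: 82.571 km
N8: 79.617 km
N9: 75.136 km
N10: 129.102 km
N11: 66.962 km
N12: 44.847 km
N13: 65.627 km
N14: 46.832 km
N15: 42.228 km
Minimum: N15 at 42.228 km.

N15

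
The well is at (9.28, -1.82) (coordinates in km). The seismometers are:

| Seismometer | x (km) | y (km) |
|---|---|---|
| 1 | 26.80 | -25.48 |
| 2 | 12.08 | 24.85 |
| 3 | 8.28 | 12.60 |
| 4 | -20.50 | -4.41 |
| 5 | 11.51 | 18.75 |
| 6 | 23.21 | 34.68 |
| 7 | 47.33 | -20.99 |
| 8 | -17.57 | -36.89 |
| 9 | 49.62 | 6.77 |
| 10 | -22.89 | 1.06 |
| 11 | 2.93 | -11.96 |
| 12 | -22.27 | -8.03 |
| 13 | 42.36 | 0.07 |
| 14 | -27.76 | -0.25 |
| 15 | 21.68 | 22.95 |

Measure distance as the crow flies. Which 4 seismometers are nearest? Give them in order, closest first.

Distances from (9.28, -1.82):
1: 29.44 km
2: 26.82 km
3: 14.45 km
4: 29.89 km
5: 20.69 km
6: 39.07 km
7: 42.61 km
8: 44.17 km
9: 41.24 km
10: 32.30 km
11: 11.96 km
12: 32.16 km
13: 33.13 km
14: 37.07 km
15: 27.70 km
Sorted: 11 (11.96 km) < 3 (14.45 km) < 5 (20.69 km) < 2 (26.82 km) < 15 (27.70 km) < 1 (29.44 km) < …

11, 3, 5, 2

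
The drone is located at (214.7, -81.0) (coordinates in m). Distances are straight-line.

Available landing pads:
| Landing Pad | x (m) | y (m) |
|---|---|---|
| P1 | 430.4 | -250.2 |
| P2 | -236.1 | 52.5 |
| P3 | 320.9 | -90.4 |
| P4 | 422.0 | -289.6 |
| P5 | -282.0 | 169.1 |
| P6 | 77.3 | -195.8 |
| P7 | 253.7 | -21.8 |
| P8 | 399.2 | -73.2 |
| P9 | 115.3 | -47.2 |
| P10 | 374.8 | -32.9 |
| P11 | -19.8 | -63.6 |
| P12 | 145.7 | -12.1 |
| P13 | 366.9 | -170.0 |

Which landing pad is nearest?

Distances from (214.7, -81.0):
P1: √((215.7)² + (-169.2)²) = √(46526.490 + 28628.640) = 274.1 m
P2: √((-450.8)² + (133.5)²) = √(203220.640 + 17822.250) = 470.2 m
P3: √((106.2)² + (-9.4)²) = √(11278.440 + 88.360) = 106.6 m
P4: √((207.3)² + (-208.6)²) = √(42973.290 + 43513.960) = 294.1 m
P5: √((-496.7)² + (250.1)²) = √(246710.890 + 62550.010) = 556.1 m
P6: √((-137.4)² + (-114.8)²) = √(18878.760 + 13179.040) = 179.0 m
P7: √((39.0)² + (59.2)²) = √(1521.000 + 3504.640) = 70.9 m
P8: √((184.5)² + (7.8)²) = √(34040.250 + 60.840) = 184.7 m
P9: √((-99.4)² + (33.8)²) = √(9880.360 + 1142.440) = 105.0 m
P10: √((160.1)² + (48.1)²) = √(25632.010 + 2313.610) = 167.2 m
P11: √((-234.5)² + (17.4)²) = √(54990.250 + 302.760) = 235.1 m
P12: √((-69.0)² + (68.9)²) = √(4761.000 + 4747.210) = 97.5 m
P13: √((152.2)² + (-89.0)²) = √(23164.840 + 7921.000) = 176.3 m
Minimum: P7 at 70.9 m.

P7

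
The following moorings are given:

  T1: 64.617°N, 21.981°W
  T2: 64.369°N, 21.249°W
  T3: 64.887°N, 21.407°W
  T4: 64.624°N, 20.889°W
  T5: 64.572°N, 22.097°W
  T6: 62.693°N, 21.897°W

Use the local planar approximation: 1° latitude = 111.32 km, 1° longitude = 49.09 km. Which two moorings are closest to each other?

T1 and T5

Pairwise distances:
T1–T2: 45.315 km
T1–T3: 41.199 km
T1–T4: 53.612 km
T1–T5: 7.584 km
T1–T6: 214.219 km
T2–T3: 58.183 km
T2–T4: 33.438 km
T2–T5: 47.366 km
T2–T6: 189.265 km
T3–T4: 38.778 km
T3–T5: 48.754 km
T3–T6: 245.418 km
T4–T5: 59.583 km
T4–T6: 220.581 km
T5–T6: 209.401 km
Closest pair: T1–T5 at 7.584 km.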